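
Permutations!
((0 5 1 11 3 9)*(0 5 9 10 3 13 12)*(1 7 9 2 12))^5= (0 12 2)(1 13 11)(3 10)(5 9 7)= ((0 2 12)(1 11 13)(3 10)(5 7 9))^5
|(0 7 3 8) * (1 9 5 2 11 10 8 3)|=9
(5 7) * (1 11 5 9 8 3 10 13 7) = [0, 11, 2, 10, 4, 1, 6, 9, 3, 8, 13, 5, 12, 7] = (1 11 5)(3 10 13 7 9 8)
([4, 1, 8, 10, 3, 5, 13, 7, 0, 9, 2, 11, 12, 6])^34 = [2, 1, 3, 0, 8, 5, 6, 7, 10, 9, 4, 11, 12, 13]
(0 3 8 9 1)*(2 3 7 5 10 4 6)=[7, 0, 3, 8, 6, 10, 2, 5, 9, 1, 4]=(0 7 5 10 4 6 2 3 8 9 1)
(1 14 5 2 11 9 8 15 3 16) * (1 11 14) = [0, 1, 14, 16, 4, 2, 6, 7, 15, 8, 10, 9, 12, 13, 5, 3, 11] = (2 14 5)(3 16 11 9 8 15)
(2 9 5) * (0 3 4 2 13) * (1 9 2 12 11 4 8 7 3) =(0 1 9 5 13)(3 8 7)(4 12 11) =[1, 9, 2, 8, 12, 13, 6, 3, 7, 5, 10, 4, 11, 0]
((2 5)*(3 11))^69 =((2 5)(3 11))^69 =(2 5)(3 11)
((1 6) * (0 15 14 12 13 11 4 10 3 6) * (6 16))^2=(0 14 13 4 3 6)(1 15 12 11 10 16)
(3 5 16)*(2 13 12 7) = [0, 1, 13, 5, 4, 16, 6, 2, 8, 9, 10, 11, 7, 12, 14, 15, 3] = (2 13 12 7)(3 5 16)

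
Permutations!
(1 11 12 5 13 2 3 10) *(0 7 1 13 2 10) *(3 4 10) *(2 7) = [2, 11, 4, 0, 10, 7, 6, 1, 8, 9, 13, 12, 5, 3] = (0 2 4 10 13 3)(1 11 12 5 7)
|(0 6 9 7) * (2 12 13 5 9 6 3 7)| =|(0 3 7)(2 12 13 5 9)| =15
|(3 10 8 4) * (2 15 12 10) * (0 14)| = 14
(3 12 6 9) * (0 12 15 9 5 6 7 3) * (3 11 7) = (0 12 3 15 9)(5 6)(7 11) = [12, 1, 2, 15, 4, 6, 5, 11, 8, 0, 10, 7, 3, 13, 14, 9]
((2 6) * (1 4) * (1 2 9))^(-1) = ((1 4 2 6 9))^(-1) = (1 9 6 2 4)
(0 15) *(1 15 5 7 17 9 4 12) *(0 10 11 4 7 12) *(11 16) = [5, 15, 2, 3, 0, 12, 6, 17, 8, 7, 16, 4, 1, 13, 14, 10, 11, 9] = (0 5 12 1 15 10 16 11 4)(7 17 9)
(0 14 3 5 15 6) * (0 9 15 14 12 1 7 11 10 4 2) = (0 12 1 7 11 10 4 2)(3 5 14)(6 9 15) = [12, 7, 0, 5, 2, 14, 9, 11, 8, 15, 4, 10, 1, 13, 3, 6]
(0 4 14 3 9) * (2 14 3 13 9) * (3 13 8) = (0 4 13 9)(2 14 8 3) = [4, 1, 14, 2, 13, 5, 6, 7, 3, 0, 10, 11, 12, 9, 8]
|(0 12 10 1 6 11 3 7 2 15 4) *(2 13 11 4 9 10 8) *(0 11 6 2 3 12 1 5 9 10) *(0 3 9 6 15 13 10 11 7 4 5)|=26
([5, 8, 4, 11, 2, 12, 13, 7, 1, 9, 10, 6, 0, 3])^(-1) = [12, 8, 4, 13, 2, 0, 11, 7, 1, 9, 10, 3, 5, 6]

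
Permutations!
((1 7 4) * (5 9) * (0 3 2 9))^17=(0 2 5 3 9)(1 4 7)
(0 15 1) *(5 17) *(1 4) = (0 15 4 1)(5 17) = [15, 0, 2, 3, 1, 17, 6, 7, 8, 9, 10, 11, 12, 13, 14, 4, 16, 5]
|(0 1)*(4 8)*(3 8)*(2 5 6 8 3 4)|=|(0 1)(2 5 6 8)|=4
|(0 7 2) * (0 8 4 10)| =|(0 7 2 8 4 10)| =6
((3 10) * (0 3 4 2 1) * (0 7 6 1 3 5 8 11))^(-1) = (0 11 8 5)(1 6 7)(2 4 10 3)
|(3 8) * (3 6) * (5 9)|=|(3 8 6)(5 9)|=6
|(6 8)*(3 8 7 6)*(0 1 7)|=4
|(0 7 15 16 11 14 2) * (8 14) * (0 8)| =|(0 7 15 16 11)(2 8 14)| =15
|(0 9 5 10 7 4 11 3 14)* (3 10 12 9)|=12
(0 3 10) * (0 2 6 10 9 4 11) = (0 3 9 4 11)(2 6 10) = [3, 1, 6, 9, 11, 5, 10, 7, 8, 4, 2, 0]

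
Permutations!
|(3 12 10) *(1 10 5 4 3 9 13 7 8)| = 12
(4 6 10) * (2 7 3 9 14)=[0, 1, 7, 9, 6, 5, 10, 3, 8, 14, 4, 11, 12, 13, 2]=(2 7 3 9 14)(4 6 10)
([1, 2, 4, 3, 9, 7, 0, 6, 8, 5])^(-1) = (0 6 7 5 9 4 2 1)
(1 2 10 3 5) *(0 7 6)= [7, 2, 10, 5, 4, 1, 0, 6, 8, 9, 3]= (0 7 6)(1 2 10 3 5)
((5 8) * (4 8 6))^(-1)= ((4 8 5 6))^(-1)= (4 6 5 8)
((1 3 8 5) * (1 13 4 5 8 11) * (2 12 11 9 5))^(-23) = (1 13 11 5 12 9 2 3 4)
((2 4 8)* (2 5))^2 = (2 8)(4 5)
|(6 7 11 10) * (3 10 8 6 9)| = 12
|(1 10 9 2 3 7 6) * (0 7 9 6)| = |(0 7)(1 10 6)(2 3 9)| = 6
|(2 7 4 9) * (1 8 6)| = 12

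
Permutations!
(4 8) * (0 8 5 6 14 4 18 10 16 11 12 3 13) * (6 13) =(0 8 18 10 16 11 12 3 6 14 4 5 13) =[8, 1, 2, 6, 5, 13, 14, 7, 18, 9, 16, 12, 3, 0, 4, 15, 11, 17, 10]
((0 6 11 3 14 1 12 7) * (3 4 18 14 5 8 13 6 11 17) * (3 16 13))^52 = (0 14)(1 11)(3 5 8)(4 12)(7 18)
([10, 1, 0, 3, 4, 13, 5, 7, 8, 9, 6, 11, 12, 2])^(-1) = (0 2 13 5 6 10)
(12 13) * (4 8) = (4 8)(12 13) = [0, 1, 2, 3, 8, 5, 6, 7, 4, 9, 10, 11, 13, 12]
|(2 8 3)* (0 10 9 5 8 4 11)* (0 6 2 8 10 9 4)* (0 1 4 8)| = 30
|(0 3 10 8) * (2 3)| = |(0 2 3 10 8)| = 5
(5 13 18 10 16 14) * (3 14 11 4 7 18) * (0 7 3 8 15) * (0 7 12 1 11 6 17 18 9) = [12, 11, 2, 14, 3, 13, 17, 9, 15, 0, 16, 4, 1, 8, 5, 7, 6, 18, 10] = (0 12 1 11 4 3 14 5 13 8 15 7 9)(6 17 18 10 16)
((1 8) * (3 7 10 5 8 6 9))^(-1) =(1 8 5 10 7 3 9 6)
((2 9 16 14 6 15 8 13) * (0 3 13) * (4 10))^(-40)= (16)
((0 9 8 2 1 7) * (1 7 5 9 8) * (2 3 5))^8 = ((0 8 3 5 9 1 2 7))^8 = (9)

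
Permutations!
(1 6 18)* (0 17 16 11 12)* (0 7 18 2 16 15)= (0 17 15)(1 6 2 16 11 12 7 18)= [17, 6, 16, 3, 4, 5, 2, 18, 8, 9, 10, 12, 7, 13, 14, 0, 11, 15, 1]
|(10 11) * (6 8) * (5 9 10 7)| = |(5 9 10 11 7)(6 8)| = 10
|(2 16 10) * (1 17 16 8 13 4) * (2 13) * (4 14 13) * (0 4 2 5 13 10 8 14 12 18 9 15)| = 12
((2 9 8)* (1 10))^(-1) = (1 10)(2 8 9)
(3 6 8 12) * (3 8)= [0, 1, 2, 6, 4, 5, 3, 7, 12, 9, 10, 11, 8]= (3 6)(8 12)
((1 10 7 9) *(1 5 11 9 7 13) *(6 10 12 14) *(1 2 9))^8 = ((1 12 14 6 10 13 2 9 5 11))^8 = (1 5 2 10 14)(6 12 11 9 13)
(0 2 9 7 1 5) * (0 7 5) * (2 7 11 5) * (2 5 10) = (0 7 1)(2 9 5 11 10) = [7, 0, 9, 3, 4, 11, 6, 1, 8, 5, 2, 10]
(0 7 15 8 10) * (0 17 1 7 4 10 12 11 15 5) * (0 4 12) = (0 12 11 15 8)(1 7 5 4 10 17) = [12, 7, 2, 3, 10, 4, 6, 5, 0, 9, 17, 15, 11, 13, 14, 8, 16, 1]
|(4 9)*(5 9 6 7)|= 5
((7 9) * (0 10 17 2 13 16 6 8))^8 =(17)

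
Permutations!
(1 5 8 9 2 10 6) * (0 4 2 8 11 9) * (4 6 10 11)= (0 6 1 5 4 2 11 9 8)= [6, 5, 11, 3, 2, 4, 1, 7, 0, 8, 10, 9]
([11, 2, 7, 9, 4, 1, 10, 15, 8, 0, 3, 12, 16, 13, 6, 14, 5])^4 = (0 5 15 3 12 2 6)(1 14 9 16 7 10 11)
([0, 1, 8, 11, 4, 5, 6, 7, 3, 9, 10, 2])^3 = [0, 1, 11, 8, 4, 5, 6, 7, 2, 9, 10, 3]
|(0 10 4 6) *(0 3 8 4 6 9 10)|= |(3 8 4 9 10 6)|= 6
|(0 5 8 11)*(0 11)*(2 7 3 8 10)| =7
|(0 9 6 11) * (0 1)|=|(0 9 6 11 1)|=5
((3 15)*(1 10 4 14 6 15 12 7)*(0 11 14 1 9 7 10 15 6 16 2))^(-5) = (16)(1 15 3 12 10 4)(7 9)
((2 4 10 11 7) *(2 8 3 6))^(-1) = (2 6 3 8 7 11 10 4)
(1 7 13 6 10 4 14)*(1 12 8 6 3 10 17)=(1 7 13 3 10 4 14 12 8 6 17)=[0, 7, 2, 10, 14, 5, 17, 13, 6, 9, 4, 11, 8, 3, 12, 15, 16, 1]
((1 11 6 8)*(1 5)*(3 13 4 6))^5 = (1 6 3 5 4 11 8 13)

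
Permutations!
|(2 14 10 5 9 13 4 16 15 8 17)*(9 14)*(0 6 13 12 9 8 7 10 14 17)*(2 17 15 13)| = 12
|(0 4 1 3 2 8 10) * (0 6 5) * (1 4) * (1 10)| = |(0 10 6 5)(1 3 2 8)| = 4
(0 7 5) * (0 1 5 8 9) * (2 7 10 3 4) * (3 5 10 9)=(0 9)(1 10 5)(2 7 8 3 4)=[9, 10, 7, 4, 2, 1, 6, 8, 3, 0, 5]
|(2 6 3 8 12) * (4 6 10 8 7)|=|(2 10 8 12)(3 7 4 6)|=4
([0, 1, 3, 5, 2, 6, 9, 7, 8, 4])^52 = (2 9 5)(3 4 6)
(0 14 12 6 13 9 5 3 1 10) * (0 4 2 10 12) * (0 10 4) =(0 14 10)(1 12 6 13 9 5 3)(2 4) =[14, 12, 4, 1, 2, 3, 13, 7, 8, 5, 0, 11, 6, 9, 10]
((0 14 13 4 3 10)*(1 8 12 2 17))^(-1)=((0 14 13 4 3 10)(1 8 12 2 17))^(-1)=(0 10 3 4 13 14)(1 17 2 12 8)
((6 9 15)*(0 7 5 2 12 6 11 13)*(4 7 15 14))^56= ((0 15 11 13)(2 12 6 9 14 4 7 5))^56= (15)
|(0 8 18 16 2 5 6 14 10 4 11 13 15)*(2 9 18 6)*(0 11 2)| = 24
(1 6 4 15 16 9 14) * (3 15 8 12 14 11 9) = [0, 6, 2, 15, 8, 5, 4, 7, 12, 11, 10, 9, 14, 13, 1, 16, 3] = (1 6 4 8 12 14)(3 15 16)(9 11)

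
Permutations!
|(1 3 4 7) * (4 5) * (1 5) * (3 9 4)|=|(1 9 4 7 5 3)|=6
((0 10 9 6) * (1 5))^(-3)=(0 10 9 6)(1 5)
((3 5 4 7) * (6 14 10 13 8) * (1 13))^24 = (14)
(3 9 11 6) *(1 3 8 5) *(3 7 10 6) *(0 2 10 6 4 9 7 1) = (0 2 10 4 9 11 3 7 6 8 5) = [2, 1, 10, 7, 9, 0, 8, 6, 5, 11, 4, 3]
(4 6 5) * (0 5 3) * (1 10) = (0 5 4 6 3)(1 10) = [5, 10, 2, 0, 6, 4, 3, 7, 8, 9, 1]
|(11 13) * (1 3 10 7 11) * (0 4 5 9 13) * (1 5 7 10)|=|(0 4 7 11)(1 3)(5 9 13)|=12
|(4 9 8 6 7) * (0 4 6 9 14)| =6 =|(0 4 14)(6 7)(8 9)|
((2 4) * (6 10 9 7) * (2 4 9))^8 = ((2 9 7 6 10))^8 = (2 6 9 10 7)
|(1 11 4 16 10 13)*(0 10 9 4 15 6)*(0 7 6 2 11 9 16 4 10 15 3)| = |(16)(0 15 2 11 3)(1 9 10 13)(6 7)| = 20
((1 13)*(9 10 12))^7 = ((1 13)(9 10 12))^7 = (1 13)(9 10 12)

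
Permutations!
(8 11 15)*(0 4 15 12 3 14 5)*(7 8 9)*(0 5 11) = (0 4 15 9 7 8)(3 14 11 12) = [4, 1, 2, 14, 15, 5, 6, 8, 0, 7, 10, 12, 3, 13, 11, 9]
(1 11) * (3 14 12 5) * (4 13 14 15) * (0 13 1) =[13, 11, 2, 15, 1, 3, 6, 7, 8, 9, 10, 0, 5, 14, 12, 4] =(0 13 14 12 5 3 15 4 1 11)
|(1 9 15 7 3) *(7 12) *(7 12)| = 5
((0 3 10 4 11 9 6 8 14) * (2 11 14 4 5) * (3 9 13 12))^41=(0 14 4 8 6 9)(2 5 10 3 12 13 11)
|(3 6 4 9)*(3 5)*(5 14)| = |(3 6 4 9 14 5)| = 6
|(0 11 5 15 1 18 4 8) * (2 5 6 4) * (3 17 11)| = 35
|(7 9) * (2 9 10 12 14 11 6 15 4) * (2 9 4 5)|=11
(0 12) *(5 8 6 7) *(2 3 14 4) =(0 12)(2 3 14 4)(5 8 6 7) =[12, 1, 3, 14, 2, 8, 7, 5, 6, 9, 10, 11, 0, 13, 4]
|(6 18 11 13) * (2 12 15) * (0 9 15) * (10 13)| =|(0 9 15 2 12)(6 18 11 10 13)| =5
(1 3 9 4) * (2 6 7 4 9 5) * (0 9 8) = (0 9 8)(1 3 5 2 6 7 4) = [9, 3, 6, 5, 1, 2, 7, 4, 0, 8]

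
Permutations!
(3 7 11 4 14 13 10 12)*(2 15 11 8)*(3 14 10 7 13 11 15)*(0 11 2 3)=(15)(0 11 4 10 12 14 2)(3 13 7 8)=[11, 1, 0, 13, 10, 5, 6, 8, 3, 9, 12, 4, 14, 7, 2, 15]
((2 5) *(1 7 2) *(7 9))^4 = (1 5 2 7 9)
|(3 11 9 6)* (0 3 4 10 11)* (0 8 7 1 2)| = 30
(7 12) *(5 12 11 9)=(5 12 7 11 9)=[0, 1, 2, 3, 4, 12, 6, 11, 8, 5, 10, 9, 7]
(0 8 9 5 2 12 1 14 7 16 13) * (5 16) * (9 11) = (0 8 11 9 16 13)(1 14 7 5 2 12) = [8, 14, 12, 3, 4, 2, 6, 5, 11, 16, 10, 9, 1, 0, 7, 15, 13]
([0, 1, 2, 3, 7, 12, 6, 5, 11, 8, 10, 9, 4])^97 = (4 7 5 12)(8 11 9)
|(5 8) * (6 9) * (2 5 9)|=5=|(2 5 8 9 6)|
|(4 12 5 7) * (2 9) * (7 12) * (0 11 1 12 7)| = |(0 11 1 12 5 7 4)(2 9)| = 14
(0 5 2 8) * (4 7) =(0 5 2 8)(4 7) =[5, 1, 8, 3, 7, 2, 6, 4, 0]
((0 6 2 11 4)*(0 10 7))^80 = (0 11 7 2 10 6 4)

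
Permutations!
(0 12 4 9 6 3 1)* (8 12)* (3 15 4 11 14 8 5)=(0 5 3 1)(4 9 6 15)(8 12 11 14)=[5, 0, 2, 1, 9, 3, 15, 7, 12, 6, 10, 14, 11, 13, 8, 4]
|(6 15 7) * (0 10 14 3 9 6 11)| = |(0 10 14 3 9 6 15 7 11)| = 9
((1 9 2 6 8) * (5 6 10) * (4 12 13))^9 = (13)(1 2 5 8 9 10 6)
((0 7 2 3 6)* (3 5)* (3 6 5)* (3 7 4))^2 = ((0 4 3 5 6)(2 7))^2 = (7)(0 3 6 4 5)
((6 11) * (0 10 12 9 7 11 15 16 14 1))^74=(0 16 11 12 1 15 7 10 14 6 9)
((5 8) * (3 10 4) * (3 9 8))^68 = (3 4 8)(5 10 9) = ((3 10 4 9 8 5))^68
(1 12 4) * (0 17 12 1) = [17, 1, 2, 3, 0, 5, 6, 7, 8, 9, 10, 11, 4, 13, 14, 15, 16, 12] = (0 17 12 4)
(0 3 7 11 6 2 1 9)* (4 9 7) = (0 3 4 9)(1 7 11 6 2) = [3, 7, 1, 4, 9, 5, 2, 11, 8, 0, 10, 6]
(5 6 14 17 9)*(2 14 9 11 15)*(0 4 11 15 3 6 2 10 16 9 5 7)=(0 4 11 3 6 5 2 14 17 15 10 16 9 7)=[4, 1, 14, 6, 11, 2, 5, 0, 8, 7, 16, 3, 12, 13, 17, 10, 9, 15]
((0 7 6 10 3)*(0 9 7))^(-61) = ((3 9 7 6 10))^(-61) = (3 10 6 7 9)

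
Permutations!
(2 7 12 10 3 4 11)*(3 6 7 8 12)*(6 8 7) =[0, 1, 7, 4, 11, 5, 6, 3, 12, 9, 8, 2, 10] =(2 7 3 4 11)(8 12 10)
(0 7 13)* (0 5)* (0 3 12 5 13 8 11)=(13)(0 7 8 11)(3 12 5)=[7, 1, 2, 12, 4, 3, 6, 8, 11, 9, 10, 0, 5, 13]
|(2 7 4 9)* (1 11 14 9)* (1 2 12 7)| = |(1 11 14 9 12 7 4 2)| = 8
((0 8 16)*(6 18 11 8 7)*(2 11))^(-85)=((0 7 6 18 2 11 8 16))^(-85)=(0 18 8 7 2 16 6 11)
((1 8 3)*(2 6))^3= ((1 8 3)(2 6))^3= (8)(2 6)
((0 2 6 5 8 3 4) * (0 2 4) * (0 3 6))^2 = ((0 4 2)(5 8 6))^2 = (0 2 4)(5 6 8)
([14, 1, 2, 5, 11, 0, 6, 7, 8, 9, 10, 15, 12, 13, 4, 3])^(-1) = [5, 1, 2, 15, 14, 3, 6, 7, 8, 9, 10, 4, 12, 13, 0, 11]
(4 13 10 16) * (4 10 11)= (4 13 11)(10 16)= [0, 1, 2, 3, 13, 5, 6, 7, 8, 9, 16, 4, 12, 11, 14, 15, 10]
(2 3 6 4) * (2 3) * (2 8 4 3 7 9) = (2 8 4 7 9)(3 6) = [0, 1, 8, 6, 7, 5, 3, 9, 4, 2]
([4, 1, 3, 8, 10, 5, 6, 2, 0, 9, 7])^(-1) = [8, 1, 7, 2, 0, 5, 6, 10, 3, 9, 4]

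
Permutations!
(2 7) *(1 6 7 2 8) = [0, 6, 2, 3, 4, 5, 7, 8, 1] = (1 6 7 8)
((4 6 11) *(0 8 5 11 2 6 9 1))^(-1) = ((0 8 5 11 4 9 1)(2 6))^(-1) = (0 1 9 4 11 5 8)(2 6)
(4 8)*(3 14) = (3 14)(4 8) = [0, 1, 2, 14, 8, 5, 6, 7, 4, 9, 10, 11, 12, 13, 3]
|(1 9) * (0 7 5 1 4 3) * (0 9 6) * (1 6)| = 12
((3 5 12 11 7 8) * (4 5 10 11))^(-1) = ((3 10 11 7 8)(4 5 12))^(-1) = (3 8 7 11 10)(4 12 5)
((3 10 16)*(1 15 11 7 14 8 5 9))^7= (1 9 5 8 14 7 11 15)(3 10 16)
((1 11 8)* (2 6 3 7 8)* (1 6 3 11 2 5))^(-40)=(11)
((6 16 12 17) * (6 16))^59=(12 16 17)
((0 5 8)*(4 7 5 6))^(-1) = (0 8 5 7 4 6)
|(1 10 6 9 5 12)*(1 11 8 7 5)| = |(1 10 6 9)(5 12 11 8 7)| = 20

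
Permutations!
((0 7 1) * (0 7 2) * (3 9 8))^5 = (0 2)(1 7)(3 8 9) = ((0 2)(1 7)(3 9 8))^5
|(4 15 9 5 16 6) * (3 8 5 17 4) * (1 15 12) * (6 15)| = 11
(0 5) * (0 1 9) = (0 5 1 9) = [5, 9, 2, 3, 4, 1, 6, 7, 8, 0]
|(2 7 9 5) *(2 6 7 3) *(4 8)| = |(2 3)(4 8)(5 6 7 9)| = 4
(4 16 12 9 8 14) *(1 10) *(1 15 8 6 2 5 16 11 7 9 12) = (1 10 15 8 14 4 11 7 9 6 2 5 16) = [0, 10, 5, 3, 11, 16, 2, 9, 14, 6, 15, 7, 12, 13, 4, 8, 1]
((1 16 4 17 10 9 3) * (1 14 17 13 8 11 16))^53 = (3 10 14 9 17)(4 11 13 16 8)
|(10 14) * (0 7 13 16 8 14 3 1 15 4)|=|(0 7 13 16 8 14 10 3 1 15 4)|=11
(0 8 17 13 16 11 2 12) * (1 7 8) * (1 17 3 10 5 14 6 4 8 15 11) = (0 17 13 16 1 7 15 11 2 12)(3 10 5 14 6 4 8) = [17, 7, 12, 10, 8, 14, 4, 15, 3, 9, 5, 2, 0, 16, 6, 11, 1, 13]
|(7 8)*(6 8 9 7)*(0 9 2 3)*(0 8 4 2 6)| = 8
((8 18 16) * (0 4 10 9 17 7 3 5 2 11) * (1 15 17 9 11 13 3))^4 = (8 18 16)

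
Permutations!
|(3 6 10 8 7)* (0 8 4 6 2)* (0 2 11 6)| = 8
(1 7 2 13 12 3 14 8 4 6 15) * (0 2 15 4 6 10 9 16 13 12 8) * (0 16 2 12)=(0 12 3 14 16 13 8 6 4 10 9 2)(1 7 15)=[12, 7, 0, 14, 10, 5, 4, 15, 6, 2, 9, 11, 3, 8, 16, 1, 13]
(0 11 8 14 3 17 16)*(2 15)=(0 11 8 14 3 17 16)(2 15)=[11, 1, 15, 17, 4, 5, 6, 7, 14, 9, 10, 8, 12, 13, 3, 2, 0, 16]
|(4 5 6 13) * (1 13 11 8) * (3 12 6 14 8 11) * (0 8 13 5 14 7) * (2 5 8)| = |(0 2 5 7)(1 8)(3 12 6)(4 14 13)| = 12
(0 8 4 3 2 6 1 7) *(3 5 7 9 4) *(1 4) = [8, 9, 6, 2, 5, 7, 4, 0, 3, 1] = (0 8 3 2 6 4 5 7)(1 9)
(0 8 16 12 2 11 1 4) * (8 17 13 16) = (0 17 13 16 12 2 11 1 4) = [17, 4, 11, 3, 0, 5, 6, 7, 8, 9, 10, 1, 2, 16, 14, 15, 12, 13]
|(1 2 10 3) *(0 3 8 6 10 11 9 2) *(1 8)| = 6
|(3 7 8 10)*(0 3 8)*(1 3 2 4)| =|(0 2 4 1 3 7)(8 10)| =6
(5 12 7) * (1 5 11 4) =[0, 5, 2, 3, 1, 12, 6, 11, 8, 9, 10, 4, 7] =(1 5 12 7 11 4)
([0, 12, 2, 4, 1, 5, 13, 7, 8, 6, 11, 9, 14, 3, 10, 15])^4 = (15)(1 11 3 14 6)(4 10 13 12 9)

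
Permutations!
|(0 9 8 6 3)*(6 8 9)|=|(9)(0 6 3)|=3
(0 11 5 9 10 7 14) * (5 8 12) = (0 11 8 12 5 9 10 7 14) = [11, 1, 2, 3, 4, 9, 6, 14, 12, 10, 7, 8, 5, 13, 0]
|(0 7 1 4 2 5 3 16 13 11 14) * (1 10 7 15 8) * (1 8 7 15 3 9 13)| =33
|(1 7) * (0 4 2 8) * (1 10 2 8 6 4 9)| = 9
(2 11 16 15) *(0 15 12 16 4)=(0 15 2 11 4)(12 16)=[15, 1, 11, 3, 0, 5, 6, 7, 8, 9, 10, 4, 16, 13, 14, 2, 12]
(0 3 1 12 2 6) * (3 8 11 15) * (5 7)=[8, 12, 6, 1, 4, 7, 0, 5, 11, 9, 10, 15, 2, 13, 14, 3]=(0 8 11 15 3 1 12 2 6)(5 7)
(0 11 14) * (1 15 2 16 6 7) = (0 11 14)(1 15 2 16 6 7) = [11, 15, 16, 3, 4, 5, 7, 1, 8, 9, 10, 14, 12, 13, 0, 2, 6]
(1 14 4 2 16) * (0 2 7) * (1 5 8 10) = [2, 14, 16, 3, 7, 8, 6, 0, 10, 9, 1, 11, 12, 13, 4, 15, 5] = (0 2 16 5 8 10 1 14 4 7)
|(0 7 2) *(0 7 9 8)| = 6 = |(0 9 8)(2 7)|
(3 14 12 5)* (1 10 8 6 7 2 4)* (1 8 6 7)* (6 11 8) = (1 10 11 8 7 2 4 6)(3 14 12 5) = [0, 10, 4, 14, 6, 3, 1, 2, 7, 9, 11, 8, 5, 13, 12]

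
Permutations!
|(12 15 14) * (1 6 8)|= |(1 6 8)(12 15 14)|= 3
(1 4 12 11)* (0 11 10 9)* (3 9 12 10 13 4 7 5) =(0 11 1 7 5 3 9)(4 10 12 13) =[11, 7, 2, 9, 10, 3, 6, 5, 8, 0, 12, 1, 13, 4]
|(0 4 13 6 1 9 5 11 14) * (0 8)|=|(0 4 13 6 1 9 5 11 14 8)|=10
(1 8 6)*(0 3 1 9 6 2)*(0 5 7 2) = (0 3 1 8)(2 5 7)(6 9) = [3, 8, 5, 1, 4, 7, 9, 2, 0, 6]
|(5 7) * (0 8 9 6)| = 4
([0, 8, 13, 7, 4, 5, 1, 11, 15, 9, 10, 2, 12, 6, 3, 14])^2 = [0, 15, 6, 11, 4, 5, 8, 2, 14, 9, 10, 13, 12, 1, 7, 3]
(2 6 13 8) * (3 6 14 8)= (2 14 8)(3 6 13)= [0, 1, 14, 6, 4, 5, 13, 7, 2, 9, 10, 11, 12, 3, 8]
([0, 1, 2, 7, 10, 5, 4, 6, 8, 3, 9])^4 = (3 10 6)(4 7 9)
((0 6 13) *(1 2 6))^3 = ((0 1 2 6 13))^3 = (0 6 1 13 2)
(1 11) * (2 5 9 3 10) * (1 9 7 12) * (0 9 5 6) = (0 9 3 10 2 6)(1 11 5 7 12) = [9, 11, 6, 10, 4, 7, 0, 12, 8, 3, 2, 5, 1]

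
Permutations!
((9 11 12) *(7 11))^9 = ((7 11 12 9))^9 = (7 11 12 9)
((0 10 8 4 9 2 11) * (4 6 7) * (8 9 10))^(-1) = (0 11 2 9 10 4 7 6 8)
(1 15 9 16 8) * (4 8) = [0, 15, 2, 3, 8, 5, 6, 7, 1, 16, 10, 11, 12, 13, 14, 9, 4] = (1 15 9 16 4 8)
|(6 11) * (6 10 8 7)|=5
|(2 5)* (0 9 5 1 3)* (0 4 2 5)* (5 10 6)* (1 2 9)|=|(0 1 3 4 9)(5 10 6)|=15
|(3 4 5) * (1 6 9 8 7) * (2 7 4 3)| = |(1 6 9 8 4 5 2 7)| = 8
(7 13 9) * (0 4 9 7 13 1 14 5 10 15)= (0 4 9 13 7 1 14 5 10 15)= [4, 14, 2, 3, 9, 10, 6, 1, 8, 13, 15, 11, 12, 7, 5, 0]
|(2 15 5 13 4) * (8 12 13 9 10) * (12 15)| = |(2 12 13 4)(5 9 10 8 15)| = 20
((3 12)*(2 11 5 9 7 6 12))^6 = (2 12 7 5)(3 6 9 11)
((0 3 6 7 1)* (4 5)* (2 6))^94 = (0 7 2)(1 6 3)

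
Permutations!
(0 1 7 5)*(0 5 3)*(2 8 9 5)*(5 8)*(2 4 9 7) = (0 1 2 5 4 9 8 7 3) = [1, 2, 5, 0, 9, 4, 6, 3, 7, 8]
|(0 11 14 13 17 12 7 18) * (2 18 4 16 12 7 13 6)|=6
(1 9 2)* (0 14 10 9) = (0 14 10 9 2 1) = [14, 0, 1, 3, 4, 5, 6, 7, 8, 2, 9, 11, 12, 13, 10]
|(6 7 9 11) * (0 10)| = 4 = |(0 10)(6 7 9 11)|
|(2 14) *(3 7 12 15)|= 4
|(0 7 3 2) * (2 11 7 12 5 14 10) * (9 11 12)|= |(0 9 11 7 3 12 5 14 10 2)|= 10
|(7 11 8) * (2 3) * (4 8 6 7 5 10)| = 12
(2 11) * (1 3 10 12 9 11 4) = [0, 3, 4, 10, 1, 5, 6, 7, 8, 11, 12, 2, 9] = (1 3 10 12 9 11 2 4)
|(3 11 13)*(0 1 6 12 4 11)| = 8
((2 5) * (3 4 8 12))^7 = ((2 5)(3 4 8 12))^7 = (2 5)(3 12 8 4)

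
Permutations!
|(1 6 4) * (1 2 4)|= 2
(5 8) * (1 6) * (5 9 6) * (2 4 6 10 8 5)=(1 2 4 6)(8 9 10)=[0, 2, 4, 3, 6, 5, 1, 7, 9, 10, 8]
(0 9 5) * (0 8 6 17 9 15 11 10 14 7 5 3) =[15, 1, 2, 0, 4, 8, 17, 5, 6, 3, 14, 10, 12, 13, 7, 11, 16, 9] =(0 15 11 10 14 7 5 8 6 17 9 3)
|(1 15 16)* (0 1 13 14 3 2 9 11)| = |(0 1 15 16 13 14 3 2 9 11)| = 10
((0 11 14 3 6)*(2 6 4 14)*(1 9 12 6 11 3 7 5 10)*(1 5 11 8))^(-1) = (0 6 12 9 1 8 2 11 7 14 4 3)(5 10)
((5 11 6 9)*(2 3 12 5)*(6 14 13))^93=(2 5 13)(3 11 6)(9 12 14)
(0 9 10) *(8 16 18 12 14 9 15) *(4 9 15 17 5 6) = (0 17 5 6 4 9 10)(8 16 18 12 14 15) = [17, 1, 2, 3, 9, 6, 4, 7, 16, 10, 0, 11, 14, 13, 15, 8, 18, 5, 12]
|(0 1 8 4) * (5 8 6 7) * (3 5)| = 8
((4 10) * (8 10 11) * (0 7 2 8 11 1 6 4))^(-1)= (11)(0 10 8 2 7)(1 4 6)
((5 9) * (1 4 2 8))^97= ((1 4 2 8)(5 9))^97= (1 4 2 8)(5 9)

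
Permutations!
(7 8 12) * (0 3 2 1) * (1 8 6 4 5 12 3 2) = (0 2 8 3 1)(4 5 12 7 6) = [2, 0, 8, 1, 5, 12, 4, 6, 3, 9, 10, 11, 7]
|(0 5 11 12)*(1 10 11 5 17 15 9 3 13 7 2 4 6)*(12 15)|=33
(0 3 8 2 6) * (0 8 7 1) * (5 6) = (0 3 7 1)(2 5 6 8) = [3, 0, 5, 7, 4, 6, 8, 1, 2]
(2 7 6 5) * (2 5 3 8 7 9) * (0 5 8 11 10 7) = [5, 1, 9, 11, 4, 8, 3, 6, 0, 2, 7, 10] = (0 5 8)(2 9)(3 11 10 7 6)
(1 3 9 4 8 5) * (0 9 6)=(0 9 4 8 5 1 3 6)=[9, 3, 2, 6, 8, 1, 0, 7, 5, 4]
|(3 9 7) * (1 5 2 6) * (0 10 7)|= 20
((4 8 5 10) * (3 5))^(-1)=(3 8 4 10 5)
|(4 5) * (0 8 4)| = |(0 8 4 5)| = 4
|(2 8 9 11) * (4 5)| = 4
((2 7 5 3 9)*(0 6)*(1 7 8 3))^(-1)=((0 6)(1 7 5)(2 8 3 9))^(-1)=(0 6)(1 5 7)(2 9 3 8)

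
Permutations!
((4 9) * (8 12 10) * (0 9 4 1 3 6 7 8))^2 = (0 1 6 8 10 9 3 7 12)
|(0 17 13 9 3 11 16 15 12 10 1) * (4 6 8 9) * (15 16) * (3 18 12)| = 33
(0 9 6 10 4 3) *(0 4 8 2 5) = [9, 1, 5, 4, 3, 0, 10, 7, 2, 6, 8] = (0 9 6 10 8 2 5)(3 4)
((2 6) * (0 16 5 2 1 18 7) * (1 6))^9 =((0 16 5 2 1 18 7))^9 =(0 5 1 7 16 2 18)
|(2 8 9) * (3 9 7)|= 5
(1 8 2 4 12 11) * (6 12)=(1 8 2 4 6 12 11)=[0, 8, 4, 3, 6, 5, 12, 7, 2, 9, 10, 1, 11]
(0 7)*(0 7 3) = [3, 1, 2, 0, 4, 5, 6, 7] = (7)(0 3)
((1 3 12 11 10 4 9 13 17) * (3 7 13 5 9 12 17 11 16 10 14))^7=(17)(4 10 16 12)(5 9)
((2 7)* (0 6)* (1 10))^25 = (0 6)(1 10)(2 7)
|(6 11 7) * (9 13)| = |(6 11 7)(9 13)| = 6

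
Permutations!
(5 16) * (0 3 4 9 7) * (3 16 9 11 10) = (0 16 5 9 7)(3 4 11 10) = [16, 1, 2, 4, 11, 9, 6, 0, 8, 7, 3, 10, 12, 13, 14, 15, 5]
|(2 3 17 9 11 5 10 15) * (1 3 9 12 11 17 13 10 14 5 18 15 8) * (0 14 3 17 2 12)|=|(0 14 5 3 13 10 8 1 17)(2 9)(11 18 15 12)|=36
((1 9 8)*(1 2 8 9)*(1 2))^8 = (9)(1 8 2)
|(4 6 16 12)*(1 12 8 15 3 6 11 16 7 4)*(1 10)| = 24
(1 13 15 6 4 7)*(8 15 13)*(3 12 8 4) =(1 4 7)(3 12 8 15 6) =[0, 4, 2, 12, 7, 5, 3, 1, 15, 9, 10, 11, 8, 13, 14, 6]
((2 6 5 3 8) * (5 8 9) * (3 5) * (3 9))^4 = ((9)(2 6 8))^4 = (9)(2 6 8)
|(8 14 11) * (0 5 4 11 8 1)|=|(0 5 4 11 1)(8 14)|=10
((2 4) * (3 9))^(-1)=((2 4)(3 9))^(-1)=(2 4)(3 9)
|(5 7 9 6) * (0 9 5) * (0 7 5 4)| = |(0 9 6 7 4)| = 5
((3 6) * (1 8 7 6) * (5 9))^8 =((1 8 7 6 3)(5 9))^8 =(9)(1 6 8 3 7)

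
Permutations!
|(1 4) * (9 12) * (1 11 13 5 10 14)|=|(1 4 11 13 5 10 14)(9 12)|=14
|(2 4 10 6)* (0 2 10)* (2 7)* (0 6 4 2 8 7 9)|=6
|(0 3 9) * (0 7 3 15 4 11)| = |(0 15 4 11)(3 9 7)| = 12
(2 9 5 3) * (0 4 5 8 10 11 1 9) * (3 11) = (0 4 5 11 1 9 8 10 3 2) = [4, 9, 0, 2, 5, 11, 6, 7, 10, 8, 3, 1]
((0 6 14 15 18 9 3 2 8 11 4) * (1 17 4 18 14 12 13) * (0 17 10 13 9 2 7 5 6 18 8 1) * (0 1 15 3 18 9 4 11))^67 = (0 7 8 3 11 14 17 15 4 2 12 18 6 9 5)(1 10 13) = ((0 9 18 2 15 14 3 7 5 6 12 4 17 11 8)(1 10 13))^67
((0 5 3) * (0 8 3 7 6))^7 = (0 6 7 5)(3 8)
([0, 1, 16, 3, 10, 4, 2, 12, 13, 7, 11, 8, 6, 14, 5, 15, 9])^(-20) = [0, 1, 12, 3, 10, 4, 7, 16, 13, 2, 11, 8, 9, 14, 5, 15, 6]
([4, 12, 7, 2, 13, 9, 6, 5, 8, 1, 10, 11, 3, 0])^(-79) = (0 13 4)(1 5 2 12 9 7 3)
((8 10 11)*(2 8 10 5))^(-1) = (2 5 8)(10 11)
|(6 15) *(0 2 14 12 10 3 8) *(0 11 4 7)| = |(0 2 14 12 10 3 8 11 4 7)(6 15)| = 10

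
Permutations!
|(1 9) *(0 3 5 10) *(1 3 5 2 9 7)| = |(0 5 10)(1 7)(2 9 3)| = 6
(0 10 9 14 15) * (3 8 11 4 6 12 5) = (0 10 9 14 15)(3 8 11 4 6 12 5) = [10, 1, 2, 8, 6, 3, 12, 7, 11, 14, 9, 4, 5, 13, 15, 0]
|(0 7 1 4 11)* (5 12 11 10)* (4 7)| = 6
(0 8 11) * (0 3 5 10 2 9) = [8, 1, 9, 5, 4, 10, 6, 7, 11, 0, 2, 3] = (0 8 11 3 5 10 2 9)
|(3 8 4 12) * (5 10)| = |(3 8 4 12)(5 10)| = 4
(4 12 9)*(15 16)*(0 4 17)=(0 4 12 9 17)(15 16)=[4, 1, 2, 3, 12, 5, 6, 7, 8, 17, 10, 11, 9, 13, 14, 16, 15, 0]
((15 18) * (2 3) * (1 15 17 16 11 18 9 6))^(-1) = ((1 15 9 6)(2 3)(11 18 17 16))^(-1) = (1 6 9 15)(2 3)(11 16 17 18)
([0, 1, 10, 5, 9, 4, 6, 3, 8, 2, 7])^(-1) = [0, 1, 9, 7, 5, 3, 6, 10, 8, 4, 2]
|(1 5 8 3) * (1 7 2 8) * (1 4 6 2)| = 8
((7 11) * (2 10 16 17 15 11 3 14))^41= ((2 10 16 17 15 11 7 3 14))^41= (2 11 10 7 16 3 17 14 15)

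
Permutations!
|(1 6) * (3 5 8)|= |(1 6)(3 5 8)|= 6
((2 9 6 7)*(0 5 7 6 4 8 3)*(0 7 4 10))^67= ((0 5 4 8 3 7 2 9 10))^67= (0 3 10 8 9 4 2 5 7)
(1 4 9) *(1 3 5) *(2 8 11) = (1 4 9 3 5)(2 8 11) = [0, 4, 8, 5, 9, 1, 6, 7, 11, 3, 10, 2]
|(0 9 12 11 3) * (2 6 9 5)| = 8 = |(0 5 2 6 9 12 11 3)|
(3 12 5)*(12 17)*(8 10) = (3 17 12 5)(8 10) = [0, 1, 2, 17, 4, 3, 6, 7, 10, 9, 8, 11, 5, 13, 14, 15, 16, 12]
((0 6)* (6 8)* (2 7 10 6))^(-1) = (0 6 10 7 2 8)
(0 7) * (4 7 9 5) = (0 9 5 4 7) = [9, 1, 2, 3, 7, 4, 6, 0, 8, 5]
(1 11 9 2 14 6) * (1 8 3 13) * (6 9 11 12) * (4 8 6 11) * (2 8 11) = (1 12 2 14 9 8 3 13)(4 11) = [0, 12, 14, 13, 11, 5, 6, 7, 3, 8, 10, 4, 2, 1, 9]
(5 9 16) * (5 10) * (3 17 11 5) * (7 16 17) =(3 7 16 10)(5 9 17 11) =[0, 1, 2, 7, 4, 9, 6, 16, 8, 17, 3, 5, 12, 13, 14, 15, 10, 11]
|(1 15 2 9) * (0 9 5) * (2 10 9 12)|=4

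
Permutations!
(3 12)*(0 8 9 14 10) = (0 8 9 14 10)(3 12) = [8, 1, 2, 12, 4, 5, 6, 7, 9, 14, 0, 11, 3, 13, 10]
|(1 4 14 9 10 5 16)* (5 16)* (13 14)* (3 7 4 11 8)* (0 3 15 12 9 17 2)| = 8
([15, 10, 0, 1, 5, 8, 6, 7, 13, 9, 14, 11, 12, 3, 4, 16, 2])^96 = (16)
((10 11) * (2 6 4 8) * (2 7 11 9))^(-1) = (2 9 10 11 7 8 4 6)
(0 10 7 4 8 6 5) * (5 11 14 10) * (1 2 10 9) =[5, 2, 10, 3, 8, 0, 11, 4, 6, 1, 7, 14, 12, 13, 9] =(0 5)(1 2 10 7 4 8 6 11 14 9)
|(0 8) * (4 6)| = |(0 8)(4 6)| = 2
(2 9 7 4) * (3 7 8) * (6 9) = [0, 1, 6, 7, 2, 5, 9, 4, 3, 8] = (2 6 9 8 3 7 4)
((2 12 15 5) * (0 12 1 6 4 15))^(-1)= ((0 12)(1 6 4 15 5 2))^(-1)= (0 12)(1 2 5 15 4 6)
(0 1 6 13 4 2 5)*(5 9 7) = (0 1 6 13 4 2 9 7 5) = [1, 6, 9, 3, 2, 0, 13, 5, 8, 7, 10, 11, 12, 4]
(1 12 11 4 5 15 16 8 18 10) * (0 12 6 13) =(0 12 11 4 5 15 16 8 18 10 1 6 13) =[12, 6, 2, 3, 5, 15, 13, 7, 18, 9, 1, 4, 11, 0, 14, 16, 8, 17, 10]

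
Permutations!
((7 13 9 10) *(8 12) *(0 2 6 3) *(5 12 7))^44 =((0 2 6 3)(5 12 8 7 13 9 10))^44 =(5 8 13 10 12 7 9)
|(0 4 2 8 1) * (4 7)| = 6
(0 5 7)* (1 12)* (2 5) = (0 2 5 7)(1 12) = [2, 12, 5, 3, 4, 7, 6, 0, 8, 9, 10, 11, 1]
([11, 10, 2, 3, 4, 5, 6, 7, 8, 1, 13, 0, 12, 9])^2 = (1 13)(9 10)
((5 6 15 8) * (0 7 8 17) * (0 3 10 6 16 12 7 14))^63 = ((0 14)(3 10 6 15 17)(5 16 12 7 8))^63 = (0 14)(3 15 10 17 6)(5 7 16 8 12)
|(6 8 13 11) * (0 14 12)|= 12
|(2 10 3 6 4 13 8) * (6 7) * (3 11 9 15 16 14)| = 13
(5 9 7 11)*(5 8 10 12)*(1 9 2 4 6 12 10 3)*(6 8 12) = (1 9 7 11 12 5 2 4 8 3) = [0, 9, 4, 1, 8, 2, 6, 11, 3, 7, 10, 12, 5]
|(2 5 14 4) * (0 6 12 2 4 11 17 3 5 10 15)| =|(0 6 12 2 10 15)(3 5 14 11 17)| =30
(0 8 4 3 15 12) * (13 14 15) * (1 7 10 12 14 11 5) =(0 8 4 3 13 11 5 1 7 10 12)(14 15) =[8, 7, 2, 13, 3, 1, 6, 10, 4, 9, 12, 5, 0, 11, 15, 14]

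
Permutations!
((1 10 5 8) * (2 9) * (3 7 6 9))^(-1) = (1 8 5 10)(2 9 6 7 3)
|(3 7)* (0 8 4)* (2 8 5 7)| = |(0 5 7 3 2 8 4)| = 7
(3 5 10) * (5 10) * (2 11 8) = (2 11 8)(3 10) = [0, 1, 11, 10, 4, 5, 6, 7, 2, 9, 3, 8]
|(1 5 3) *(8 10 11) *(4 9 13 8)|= 6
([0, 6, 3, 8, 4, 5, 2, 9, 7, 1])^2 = (1 2 8 9 6 3 7)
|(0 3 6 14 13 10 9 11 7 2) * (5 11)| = 11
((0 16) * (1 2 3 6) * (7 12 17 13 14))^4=(7 14 13 17 12)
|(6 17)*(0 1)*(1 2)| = |(0 2 1)(6 17)| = 6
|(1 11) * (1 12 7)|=4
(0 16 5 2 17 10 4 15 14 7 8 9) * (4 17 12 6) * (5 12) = (0 16 12 6 4 15 14 7 8 9)(2 5)(10 17) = [16, 1, 5, 3, 15, 2, 4, 8, 9, 0, 17, 11, 6, 13, 7, 14, 12, 10]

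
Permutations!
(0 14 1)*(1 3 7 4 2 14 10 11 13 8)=[10, 0, 14, 7, 2, 5, 6, 4, 1, 9, 11, 13, 12, 8, 3]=(0 10 11 13 8 1)(2 14 3 7 4)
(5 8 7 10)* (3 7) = (3 7 10 5 8) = [0, 1, 2, 7, 4, 8, 6, 10, 3, 9, 5]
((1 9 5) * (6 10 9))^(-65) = (10)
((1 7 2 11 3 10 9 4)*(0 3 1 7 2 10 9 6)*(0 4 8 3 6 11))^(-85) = (0 7 1 6 10 2 4 11)(3 8 9)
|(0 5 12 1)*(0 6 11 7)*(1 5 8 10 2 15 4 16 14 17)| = |(0 8 10 2 15 4 16 14 17 1 6 11 7)(5 12)| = 26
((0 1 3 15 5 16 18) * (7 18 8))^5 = ((0 1 3 15 5 16 8 7 18))^5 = (0 16 1 8 3 7 15 18 5)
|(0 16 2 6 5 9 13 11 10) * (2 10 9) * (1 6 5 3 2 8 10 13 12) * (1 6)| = 12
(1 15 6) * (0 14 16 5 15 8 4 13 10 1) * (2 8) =(0 14 16 5 15 6)(1 2 8 4 13 10) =[14, 2, 8, 3, 13, 15, 0, 7, 4, 9, 1, 11, 12, 10, 16, 6, 5]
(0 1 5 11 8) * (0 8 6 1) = (1 5 11 6) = [0, 5, 2, 3, 4, 11, 1, 7, 8, 9, 10, 6]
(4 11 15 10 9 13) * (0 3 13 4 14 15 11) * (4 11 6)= [3, 1, 2, 13, 0, 5, 4, 7, 8, 11, 9, 6, 12, 14, 15, 10]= (0 3 13 14 15 10 9 11 6 4)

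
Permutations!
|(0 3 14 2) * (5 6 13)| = 12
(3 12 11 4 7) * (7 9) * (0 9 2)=(0 9 7 3 12 11 4 2)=[9, 1, 0, 12, 2, 5, 6, 3, 8, 7, 10, 4, 11]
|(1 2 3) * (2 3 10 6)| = 6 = |(1 3)(2 10 6)|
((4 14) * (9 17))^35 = ((4 14)(9 17))^35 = (4 14)(9 17)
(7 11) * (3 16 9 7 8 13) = (3 16 9 7 11 8 13) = [0, 1, 2, 16, 4, 5, 6, 11, 13, 7, 10, 8, 12, 3, 14, 15, 9]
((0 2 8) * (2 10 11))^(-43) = (0 11 8 10 2)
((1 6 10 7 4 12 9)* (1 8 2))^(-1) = ((1 6 10 7 4 12 9 8 2))^(-1) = (1 2 8 9 12 4 7 10 6)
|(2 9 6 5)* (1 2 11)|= 6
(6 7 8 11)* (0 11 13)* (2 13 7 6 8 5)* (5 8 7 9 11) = [5, 1, 13, 3, 4, 2, 6, 8, 9, 11, 10, 7, 12, 0] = (0 5 2 13)(7 8 9 11)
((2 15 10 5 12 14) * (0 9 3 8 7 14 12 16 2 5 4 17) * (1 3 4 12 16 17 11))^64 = (0 5 7 3 11 9 17 14 8 1 4)(2 16 12 10 15)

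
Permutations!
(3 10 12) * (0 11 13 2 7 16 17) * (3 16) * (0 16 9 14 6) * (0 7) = (0 11 13 2)(3 10 12 9 14 6 7)(16 17) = [11, 1, 0, 10, 4, 5, 7, 3, 8, 14, 12, 13, 9, 2, 6, 15, 17, 16]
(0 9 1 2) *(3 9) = (0 3 9 1 2) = [3, 2, 0, 9, 4, 5, 6, 7, 8, 1]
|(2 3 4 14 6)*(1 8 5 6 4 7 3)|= |(1 8 5 6 2)(3 7)(4 14)|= 10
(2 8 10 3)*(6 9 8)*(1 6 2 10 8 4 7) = (1 6 9 4 7)(3 10) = [0, 6, 2, 10, 7, 5, 9, 1, 8, 4, 3]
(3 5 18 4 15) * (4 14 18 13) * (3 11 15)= (3 5 13 4)(11 15)(14 18)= [0, 1, 2, 5, 3, 13, 6, 7, 8, 9, 10, 15, 12, 4, 18, 11, 16, 17, 14]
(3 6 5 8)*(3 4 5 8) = [0, 1, 2, 6, 5, 3, 8, 7, 4] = (3 6 8 4 5)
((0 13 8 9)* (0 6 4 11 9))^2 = (0 8 13)(4 9)(6 11)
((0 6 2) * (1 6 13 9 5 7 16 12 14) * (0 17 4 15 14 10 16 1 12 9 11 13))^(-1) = ((1 6 2 17 4 15 14 12 10 16 9 5 7)(11 13))^(-1) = (1 7 5 9 16 10 12 14 15 4 17 2 6)(11 13)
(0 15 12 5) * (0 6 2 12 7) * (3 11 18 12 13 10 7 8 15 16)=[16, 1, 13, 11, 4, 6, 2, 0, 15, 9, 7, 18, 5, 10, 14, 8, 3, 17, 12]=(0 16 3 11 18 12 5 6 2 13 10 7)(8 15)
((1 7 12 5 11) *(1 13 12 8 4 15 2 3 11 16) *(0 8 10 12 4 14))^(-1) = (0 14 8)(1 16 5 12 10 7)(2 15 4 13 11 3)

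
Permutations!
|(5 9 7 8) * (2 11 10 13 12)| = 20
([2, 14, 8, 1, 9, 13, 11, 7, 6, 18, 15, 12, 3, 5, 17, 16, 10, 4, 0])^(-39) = [0, 1, 2, 3, 4, 13, 6, 7, 8, 9, 10, 11, 12, 5, 14, 15, 16, 17, 18]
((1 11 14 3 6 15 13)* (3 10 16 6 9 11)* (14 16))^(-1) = (1 13 15 6 16 11 9 3)(10 14)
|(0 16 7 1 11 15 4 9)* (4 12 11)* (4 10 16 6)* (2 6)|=|(0 2 6 4 9)(1 10 16 7)(11 15 12)|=60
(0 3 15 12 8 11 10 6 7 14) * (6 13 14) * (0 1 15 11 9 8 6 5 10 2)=(0 3 11 2)(1 15 12 6 7 5 10 13 14)(8 9)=[3, 15, 0, 11, 4, 10, 7, 5, 9, 8, 13, 2, 6, 14, 1, 12]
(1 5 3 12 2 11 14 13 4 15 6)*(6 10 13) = (1 5 3 12 2 11 14 6)(4 15 10 13) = [0, 5, 11, 12, 15, 3, 1, 7, 8, 9, 13, 14, 2, 4, 6, 10]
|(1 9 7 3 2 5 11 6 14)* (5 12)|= 10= |(1 9 7 3 2 12 5 11 6 14)|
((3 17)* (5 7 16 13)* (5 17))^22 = ((3 5 7 16 13 17))^22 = (3 13 7)(5 17 16)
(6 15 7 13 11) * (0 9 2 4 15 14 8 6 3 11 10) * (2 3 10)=(0 9 3 11 10)(2 4 15 7 13)(6 14 8)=[9, 1, 4, 11, 15, 5, 14, 13, 6, 3, 0, 10, 12, 2, 8, 7]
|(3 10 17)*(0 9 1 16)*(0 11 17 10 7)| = 8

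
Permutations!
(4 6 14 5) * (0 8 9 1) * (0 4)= (0 8 9 1 4 6 14 5)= [8, 4, 2, 3, 6, 0, 14, 7, 9, 1, 10, 11, 12, 13, 5]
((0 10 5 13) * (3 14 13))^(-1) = ((0 10 5 3 14 13))^(-1) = (0 13 14 3 5 10)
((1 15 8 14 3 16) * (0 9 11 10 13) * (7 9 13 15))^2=(1 9 10 8 3)(7 11 15 14 16)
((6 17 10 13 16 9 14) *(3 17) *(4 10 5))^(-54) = (3 16 5 14 10)(4 6 13 17 9)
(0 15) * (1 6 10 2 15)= [1, 6, 15, 3, 4, 5, 10, 7, 8, 9, 2, 11, 12, 13, 14, 0]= (0 1 6 10 2 15)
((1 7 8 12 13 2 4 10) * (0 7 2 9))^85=((0 7 8 12 13 9)(1 2 4 10))^85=(0 7 8 12 13 9)(1 2 4 10)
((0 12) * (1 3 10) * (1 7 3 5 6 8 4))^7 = (0 12)(1 6 4 5 8)(3 10 7)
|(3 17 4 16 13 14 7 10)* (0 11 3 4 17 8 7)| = 10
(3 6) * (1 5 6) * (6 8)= (1 5 8 6 3)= [0, 5, 2, 1, 4, 8, 3, 7, 6]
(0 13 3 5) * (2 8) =(0 13 3 5)(2 8) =[13, 1, 8, 5, 4, 0, 6, 7, 2, 9, 10, 11, 12, 3]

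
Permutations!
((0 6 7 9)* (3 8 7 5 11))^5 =(0 8 5 9 3 6 7 11) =((0 6 5 11 3 8 7 9))^5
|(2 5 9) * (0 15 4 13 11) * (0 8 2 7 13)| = 21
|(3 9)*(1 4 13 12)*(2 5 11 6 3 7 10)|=8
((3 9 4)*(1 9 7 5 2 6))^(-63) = (1 9 4 3 7 5 2 6) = ((1 9 4 3 7 5 2 6))^(-63)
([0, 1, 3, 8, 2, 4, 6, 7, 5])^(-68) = (2 8 4 3 5)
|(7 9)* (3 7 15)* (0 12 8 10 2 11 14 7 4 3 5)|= |(0 12 8 10 2 11 14 7 9 15 5)(3 4)|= 22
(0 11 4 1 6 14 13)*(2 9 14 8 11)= (0 2 9 14 13)(1 6 8 11 4)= [2, 6, 9, 3, 1, 5, 8, 7, 11, 14, 10, 4, 12, 0, 13]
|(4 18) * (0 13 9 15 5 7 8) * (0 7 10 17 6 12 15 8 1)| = 6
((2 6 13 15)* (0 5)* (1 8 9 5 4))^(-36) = (15) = ((0 4 1 8 9 5)(2 6 13 15))^(-36)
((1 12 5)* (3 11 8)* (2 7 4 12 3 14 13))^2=(1 11 14 2 4 5 3 8 13 7 12)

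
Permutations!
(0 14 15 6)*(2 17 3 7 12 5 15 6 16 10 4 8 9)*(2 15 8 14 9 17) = (0 9 15 16 10 4 14 6)(3 7 12 5 8 17) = [9, 1, 2, 7, 14, 8, 0, 12, 17, 15, 4, 11, 5, 13, 6, 16, 10, 3]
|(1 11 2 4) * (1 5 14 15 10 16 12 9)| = |(1 11 2 4 5 14 15 10 16 12 9)| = 11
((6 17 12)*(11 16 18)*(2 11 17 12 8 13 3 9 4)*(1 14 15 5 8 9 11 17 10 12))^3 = (1 5 3 18 6 15 13 16 12 14 8 11 10)(2 4 9 17)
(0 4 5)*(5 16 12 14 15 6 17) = (0 4 16 12 14 15 6 17 5) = [4, 1, 2, 3, 16, 0, 17, 7, 8, 9, 10, 11, 14, 13, 15, 6, 12, 5]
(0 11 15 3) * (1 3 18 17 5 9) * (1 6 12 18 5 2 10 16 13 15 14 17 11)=(0 1 3)(2 10 16 13 15 5 9 6 12 18 11 14 17)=[1, 3, 10, 0, 4, 9, 12, 7, 8, 6, 16, 14, 18, 15, 17, 5, 13, 2, 11]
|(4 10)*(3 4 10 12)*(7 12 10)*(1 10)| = |(1 10 7 12 3 4)| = 6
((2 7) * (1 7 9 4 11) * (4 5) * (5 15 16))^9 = (16)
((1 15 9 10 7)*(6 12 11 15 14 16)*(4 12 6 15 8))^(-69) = ((1 14 16 15 9 10 7)(4 12 11 8))^(-69) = (1 14 16 15 9 10 7)(4 8 11 12)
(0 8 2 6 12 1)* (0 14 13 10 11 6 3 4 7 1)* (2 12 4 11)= (0 8 12)(1 14 13 10 2 3 11 6 4 7)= [8, 14, 3, 11, 7, 5, 4, 1, 12, 9, 2, 6, 0, 10, 13]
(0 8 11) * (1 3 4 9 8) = [1, 3, 2, 4, 9, 5, 6, 7, 11, 8, 10, 0] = (0 1 3 4 9 8 11)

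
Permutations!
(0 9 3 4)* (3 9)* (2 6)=[3, 1, 6, 4, 0, 5, 2, 7, 8, 9]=(9)(0 3 4)(2 6)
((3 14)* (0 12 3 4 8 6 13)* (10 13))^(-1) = ((0 12 3 14 4 8 6 10 13))^(-1) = (0 13 10 6 8 4 14 3 12)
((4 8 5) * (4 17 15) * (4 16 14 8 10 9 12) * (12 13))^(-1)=(4 12 13 9 10)(5 8 14 16 15 17)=((4 10 9 13 12)(5 17 15 16 14 8))^(-1)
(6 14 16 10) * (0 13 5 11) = (0 13 5 11)(6 14 16 10) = [13, 1, 2, 3, 4, 11, 14, 7, 8, 9, 6, 0, 12, 5, 16, 15, 10]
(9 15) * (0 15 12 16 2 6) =[15, 1, 6, 3, 4, 5, 0, 7, 8, 12, 10, 11, 16, 13, 14, 9, 2] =(0 15 9 12 16 2 6)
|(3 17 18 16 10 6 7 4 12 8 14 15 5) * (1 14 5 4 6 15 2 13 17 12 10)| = |(1 14 2 13 17 18 16)(3 12 8 5)(4 10 15)(6 7)| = 84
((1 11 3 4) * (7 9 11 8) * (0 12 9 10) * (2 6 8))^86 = (0 9 3 1 6 7)(2 8 10 12 11 4)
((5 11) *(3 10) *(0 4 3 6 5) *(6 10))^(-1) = (0 11 5 6 3 4)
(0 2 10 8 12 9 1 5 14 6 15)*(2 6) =(0 6 15)(1 5 14 2 10 8 12 9) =[6, 5, 10, 3, 4, 14, 15, 7, 12, 1, 8, 11, 9, 13, 2, 0]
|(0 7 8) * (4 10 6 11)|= 12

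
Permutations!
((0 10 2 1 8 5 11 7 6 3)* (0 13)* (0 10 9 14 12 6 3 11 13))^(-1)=((0 9 14 12 6 11 7 3)(1 8 5 13 10 2))^(-1)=(0 3 7 11 6 12 14 9)(1 2 10 13 5 8)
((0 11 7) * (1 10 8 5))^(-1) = (0 7 11)(1 5 8 10)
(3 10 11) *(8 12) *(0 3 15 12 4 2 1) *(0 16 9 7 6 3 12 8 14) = (0 12 14)(1 16 9 7 6 3 10 11 15 8 4 2) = [12, 16, 1, 10, 2, 5, 3, 6, 4, 7, 11, 15, 14, 13, 0, 8, 9]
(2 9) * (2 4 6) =(2 9 4 6) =[0, 1, 9, 3, 6, 5, 2, 7, 8, 4]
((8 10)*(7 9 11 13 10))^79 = (7 9 11 13 10 8)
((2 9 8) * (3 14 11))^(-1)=((2 9 8)(3 14 11))^(-1)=(2 8 9)(3 11 14)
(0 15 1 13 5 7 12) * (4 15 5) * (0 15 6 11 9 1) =(0 5 7 12 15)(1 13 4 6 11 9) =[5, 13, 2, 3, 6, 7, 11, 12, 8, 1, 10, 9, 15, 4, 14, 0]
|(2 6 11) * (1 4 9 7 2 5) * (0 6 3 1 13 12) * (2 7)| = 30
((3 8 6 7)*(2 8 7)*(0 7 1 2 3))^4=(1 3 6 8 2)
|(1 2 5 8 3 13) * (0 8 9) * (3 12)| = |(0 8 12 3 13 1 2 5 9)| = 9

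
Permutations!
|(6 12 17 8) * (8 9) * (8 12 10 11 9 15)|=|(6 10 11 9 12 17 15 8)|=8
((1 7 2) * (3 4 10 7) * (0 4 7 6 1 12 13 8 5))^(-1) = (0 5 8 13 12 2 7 3 1 6 10 4)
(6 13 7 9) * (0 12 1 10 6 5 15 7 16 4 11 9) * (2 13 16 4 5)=(0 12 1 10 6 16 5 15 7)(2 13 4 11 9)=[12, 10, 13, 3, 11, 15, 16, 0, 8, 2, 6, 9, 1, 4, 14, 7, 5]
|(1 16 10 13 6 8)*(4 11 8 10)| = 15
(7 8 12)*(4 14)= (4 14)(7 8 12)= [0, 1, 2, 3, 14, 5, 6, 8, 12, 9, 10, 11, 7, 13, 4]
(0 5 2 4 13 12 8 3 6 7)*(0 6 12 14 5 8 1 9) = (0 8 3 12 1 9)(2 4 13 14 5)(6 7) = [8, 9, 4, 12, 13, 2, 7, 6, 3, 0, 10, 11, 1, 14, 5]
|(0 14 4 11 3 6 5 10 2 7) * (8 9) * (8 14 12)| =|(0 12 8 9 14 4 11 3 6 5 10 2 7)| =13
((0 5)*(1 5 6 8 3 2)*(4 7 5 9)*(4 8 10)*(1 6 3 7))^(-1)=(0 5 7 8 9 1 4 10 6 2 3)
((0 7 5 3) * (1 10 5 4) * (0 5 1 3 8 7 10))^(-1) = (0 1 10)(3 4 7 8 5)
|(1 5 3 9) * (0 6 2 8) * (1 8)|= |(0 6 2 1 5 3 9 8)|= 8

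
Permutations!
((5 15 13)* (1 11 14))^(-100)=((1 11 14)(5 15 13))^(-100)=(1 14 11)(5 13 15)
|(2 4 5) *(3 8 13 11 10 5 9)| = 9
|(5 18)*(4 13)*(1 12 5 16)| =|(1 12 5 18 16)(4 13)| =10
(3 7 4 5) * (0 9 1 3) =(0 9 1 3 7 4 5) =[9, 3, 2, 7, 5, 0, 6, 4, 8, 1]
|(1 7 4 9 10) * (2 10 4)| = |(1 7 2 10)(4 9)| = 4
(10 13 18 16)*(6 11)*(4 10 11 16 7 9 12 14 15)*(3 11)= (3 11 6 16)(4 10 13 18 7 9 12 14 15)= [0, 1, 2, 11, 10, 5, 16, 9, 8, 12, 13, 6, 14, 18, 15, 4, 3, 17, 7]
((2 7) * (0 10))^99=((0 10)(2 7))^99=(0 10)(2 7)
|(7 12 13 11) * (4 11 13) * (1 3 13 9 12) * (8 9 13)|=|(13)(1 3 8 9 12 4 11 7)|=8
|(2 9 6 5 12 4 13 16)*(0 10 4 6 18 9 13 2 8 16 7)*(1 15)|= |(0 10 4 2 13 7)(1 15)(5 12 6)(8 16)(9 18)|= 6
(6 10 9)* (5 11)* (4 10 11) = (4 10 9 6 11 5) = [0, 1, 2, 3, 10, 4, 11, 7, 8, 6, 9, 5]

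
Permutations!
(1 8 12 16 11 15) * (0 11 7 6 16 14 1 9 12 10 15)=[11, 8, 2, 3, 4, 5, 16, 6, 10, 12, 15, 0, 14, 13, 1, 9, 7]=(0 11)(1 8 10 15 9 12 14)(6 16 7)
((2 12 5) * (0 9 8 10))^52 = (2 12 5)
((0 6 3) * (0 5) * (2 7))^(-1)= ((0 6 3 5)(2 7))^(-1)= (0 5 3 6)(2 7)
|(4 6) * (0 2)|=|(0 2)(4 6)|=2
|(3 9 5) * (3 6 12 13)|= 6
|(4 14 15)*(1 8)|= 6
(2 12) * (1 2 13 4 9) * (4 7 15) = (1 2 12 13 7 15 4 9) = [0, 2, 12, 3, 9, 5, 6, 15, 8, 1, 10, 11, 13, 7, 14, 4]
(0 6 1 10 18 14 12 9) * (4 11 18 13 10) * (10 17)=(0 6 1 4 11 18 14 12 9)(10 13 17)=[6, 4, 2, 3, 11, 5, 1, 7, 8, 0, 13, 18, 9, 17, 12, 15, 16, 10, 14]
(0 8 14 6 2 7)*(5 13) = (0 8 14 6 2 7)(5 13) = [8, 1, 7, 3, 4, 13, 2, 0, 14, 9, 10, 11, 12, 5, 6]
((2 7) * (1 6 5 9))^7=(1 9 5 6)(2 7)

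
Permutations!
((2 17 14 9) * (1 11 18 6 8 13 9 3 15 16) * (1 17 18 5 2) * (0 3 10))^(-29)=((0 3 15 16 17 14 10)(1 11 5 2 18 6 8 13 9))^(-29)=(0 10 14 17 16 15 3)(1 13 6 2 11 9 8 18 5)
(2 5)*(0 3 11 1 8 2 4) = (0 3 11 1 8 2 5 4) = [3, 8, 5, 11, 0, 4, 6, 7, 2, 9, 10, 1]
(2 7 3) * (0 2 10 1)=(0 2 7 3 10 1)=[2, 0, 7, 10, 4, 5, 6, 3, 8, 9, 1]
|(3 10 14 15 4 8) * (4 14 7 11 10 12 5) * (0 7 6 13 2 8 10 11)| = 18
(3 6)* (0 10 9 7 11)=[10, 1, 2, 6, 4, 5, 3, 11, 8, 7, 9, 0]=(0 10 9 7 11)(3 6)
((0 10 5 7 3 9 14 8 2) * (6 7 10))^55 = (0 2 8 14 9 3 7 6)(5 10)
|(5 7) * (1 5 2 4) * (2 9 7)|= 4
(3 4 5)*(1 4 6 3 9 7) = [0, 4, 2, 6, 5, 9, 3, 1, 8, 7] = (1 4 5 9 7)(3 6)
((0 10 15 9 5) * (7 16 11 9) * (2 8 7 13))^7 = ((0 10 15 13 2 8 7 16 11 9 5))^7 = (0 16 13 5 7 15 9 8 10 11 2)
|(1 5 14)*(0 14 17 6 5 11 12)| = 15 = |(0 14 1 11 12)(5 17 6)|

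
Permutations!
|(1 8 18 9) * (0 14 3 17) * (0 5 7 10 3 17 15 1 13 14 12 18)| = |(0 12 18 9 13 14 17 5 7 10 3 15 1 8)| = 14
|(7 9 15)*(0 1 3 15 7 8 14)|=6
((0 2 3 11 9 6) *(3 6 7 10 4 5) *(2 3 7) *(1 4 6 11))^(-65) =((0 3 1 4 5 7 10 6)(2 11 9))^(-65) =(0 6 10 7 5 4 1 3)(2 11 9)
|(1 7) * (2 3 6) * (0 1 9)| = |(0 1 7 9)(2 3 6)| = 12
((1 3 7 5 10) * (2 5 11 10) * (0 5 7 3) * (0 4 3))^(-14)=(0 11 3 7 4 2 1 5 10)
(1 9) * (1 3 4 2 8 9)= (2 8 9 3 4)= [0, 1, 8, 4, 2, 5, 6, 7, 9, 3]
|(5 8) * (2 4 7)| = 6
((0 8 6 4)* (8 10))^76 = ((0 10 8 6 4))^76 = (0 10 8 6 4)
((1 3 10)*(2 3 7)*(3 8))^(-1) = (1 10 3 8 2 7)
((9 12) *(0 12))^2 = ((0 12 9))^2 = (0 9 12)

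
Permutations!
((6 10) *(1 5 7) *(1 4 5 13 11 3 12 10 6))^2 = (1 11 12)(3 10 13)(4 7 5)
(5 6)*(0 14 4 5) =[14, 1, 2, 3, 5, 6, 0, 7, 8, 9, 10, 11, 12, 13, 4] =(0 14 4 5 6)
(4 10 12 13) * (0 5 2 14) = (0 5 2 14)(4 10 12 13) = [5, 1, 14, 3, 10, 2, 6, 7, 8, 9, 12, 11, 13, 4, 0]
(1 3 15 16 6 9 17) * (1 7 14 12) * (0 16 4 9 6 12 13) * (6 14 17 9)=(0 16 12 1 3 15 4 6 14 13)(7 17)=[16, 3, 2, 15, 6, 5, 14, 17, 8, 9, 10, 11, 1, 0, 13, 4, 12, 7]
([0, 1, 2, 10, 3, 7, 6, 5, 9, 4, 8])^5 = [0, 1, 2, 3, 4, 7, 6, 5, 8, 9, 10]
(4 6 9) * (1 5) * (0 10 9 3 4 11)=[10, 5, 2, 4, 6, 1, 3, 7, 8, 11, 9, 0]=(0 10 9 11)(1 5)(3 4 6)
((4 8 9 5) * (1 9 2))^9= ((1 9 5 4 8 2))^9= (1 4)(2 5)(8 9)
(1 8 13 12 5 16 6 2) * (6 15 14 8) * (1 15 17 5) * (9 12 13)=(1 6 2 15 14 8 9 12)(5 16 17)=[0, 6, 15, 3, 4, 16, 2, 7, 9, 12, 10, 11, 1, 13, 8, 14, 17, 5]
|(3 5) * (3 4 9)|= 4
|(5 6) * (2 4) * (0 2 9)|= |(0 2 4 9)(5 6)|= 4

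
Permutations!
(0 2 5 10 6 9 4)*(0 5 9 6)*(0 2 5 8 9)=[5, 1, 0, 3, 8, 10, 6, 7, 9, 4, 2]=(0 5 10 2)(4 8 9)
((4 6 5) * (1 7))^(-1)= (1 7)(4 5 6)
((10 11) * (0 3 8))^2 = (11)(0 8 3)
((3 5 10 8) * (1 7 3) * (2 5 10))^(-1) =((1 7 3 10 8)(2 5))^(-1) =(1 8 10 3 7)(2 5)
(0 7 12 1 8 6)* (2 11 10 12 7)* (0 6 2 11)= (0 11 10 12 1 8 2)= [11, 8, 0, 3, 4, 5, 6, 7, 2, 9, 12, 10, 1]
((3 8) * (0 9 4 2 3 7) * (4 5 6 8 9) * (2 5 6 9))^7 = (9)(2 3)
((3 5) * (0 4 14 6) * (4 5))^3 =(0 4)(3 6)(5 14)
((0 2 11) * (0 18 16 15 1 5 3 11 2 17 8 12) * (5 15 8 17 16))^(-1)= (0 12 8 16)(1 15)(3 5 18 11)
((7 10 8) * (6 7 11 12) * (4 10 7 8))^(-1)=((4 10)(6 8 11 12))^(-1)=(4 10)(6 12 11 8)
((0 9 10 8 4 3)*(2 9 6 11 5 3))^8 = (0 5 6 3 11)(2 8 9 4 10)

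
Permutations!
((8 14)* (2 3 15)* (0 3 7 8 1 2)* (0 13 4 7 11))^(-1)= (0 11 2 1 14 8 7 4 13 15 3)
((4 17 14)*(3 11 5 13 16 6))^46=(3 16 5)(4 17 14)(6 13 11)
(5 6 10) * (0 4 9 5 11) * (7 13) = (0 4 9 5 6 10 11)(7 13) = [4, 1, 2, 3, 9, 6, 10, 13, 8, 5, 11, 0, 12, 7]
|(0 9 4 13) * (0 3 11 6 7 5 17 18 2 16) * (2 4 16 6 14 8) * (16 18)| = 15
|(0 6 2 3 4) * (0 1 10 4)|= |(0 6 2 3)(1 10 4)|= 12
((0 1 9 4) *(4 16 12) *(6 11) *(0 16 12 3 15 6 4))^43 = ((0 1 9 12)(3 15 6 11 4 16))^43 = (0 12 9 1)(3 15 6 11 4 16)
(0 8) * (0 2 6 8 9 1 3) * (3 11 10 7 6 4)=(0 9 1 11 10 7 6 8 2 4 3)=[9, 11, 4, 0, 3, 5, 8, 6, 2, 1, 7, 10]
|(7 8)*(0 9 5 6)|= |(0 9 5 6)(7 8)|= 4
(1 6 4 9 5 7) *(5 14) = (1 6 4 9 14 5 7) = [0, 6, 2, 3, 9, 7, 4, 1, 8, 14, 10, 11, 12, 13, 5]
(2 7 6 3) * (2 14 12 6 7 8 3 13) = [0, 1, 8, 14, 4, 5, 13, 7, 3, 9, 10, 11, 6, 2, 12] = (2 8 3 14 12 6 13)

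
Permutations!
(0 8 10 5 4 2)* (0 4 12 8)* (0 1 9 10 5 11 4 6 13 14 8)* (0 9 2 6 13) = [1, 2, 13, 3, 6, 12, 0, 7, 5, 10, 11, 4, 9, 14, 8] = (0 1 2 13 14 8 5 12 9 10 11 4 6)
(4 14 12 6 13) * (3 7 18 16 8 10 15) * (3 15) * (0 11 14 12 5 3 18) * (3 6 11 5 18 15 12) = [5, 1, 2, 7, 3, 6, 13, 0, 10, 9, 15, 14, 11, 4, 18, 12, 8, 17, 16] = (0 5 6 13 4 3 7)(8 10 15 12 11 14 18 16)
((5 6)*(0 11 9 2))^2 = (0 9)(2 11)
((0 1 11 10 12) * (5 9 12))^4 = ((0 1 11 10 5 9 12))^4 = (0 5 1 9 11 12 10)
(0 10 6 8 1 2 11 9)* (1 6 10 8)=[8, 2, 11, 3, 4, 5, 1, 7, 6, 0, 10, 9]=(0 8 6 1 2 11 9)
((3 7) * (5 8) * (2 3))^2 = (8)(2 7 3)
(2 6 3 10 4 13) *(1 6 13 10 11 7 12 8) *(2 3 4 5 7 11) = (1 6 4 10 5 7 12 8)(2 13 3) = [0, 6, 13, 2, 10, 7, 4, 12, 1, 9, 5, 11, 8, 3]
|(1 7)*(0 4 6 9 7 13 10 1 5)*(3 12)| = 6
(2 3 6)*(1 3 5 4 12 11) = (1 3 6 2 5 4 12 11) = [0, 3, 5, 6, 12, 4, 2, 7, 8, 9, 10, 1, 11]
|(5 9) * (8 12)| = |(5 9)(8 12)| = 2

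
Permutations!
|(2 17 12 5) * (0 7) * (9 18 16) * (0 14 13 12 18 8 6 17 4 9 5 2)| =|(0 7 14 13 12 2 4 9 8 6 17 18 16 5)| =14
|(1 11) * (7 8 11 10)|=5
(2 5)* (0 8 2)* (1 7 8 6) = [6, 7, 5, 3, 4, 0, 1, 8, 2] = (0 6 1 7 8 2 5)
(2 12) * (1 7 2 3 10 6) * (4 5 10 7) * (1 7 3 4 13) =[0, 13, 12, 3, 5, 10, 7, 2, 8, 9, 6, 11, 4, 1] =(1 13)(2 12 4 5 10 6 7)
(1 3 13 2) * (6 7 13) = (1 3 6 7 13 2) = [0, 3, 1, 6, 4, 5, 7, 13, 8, 9, 10, 11, 12, 2]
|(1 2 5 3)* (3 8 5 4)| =|(1 2 4 3)(5 8)| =4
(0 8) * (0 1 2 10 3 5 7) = (0 8 1 2 10 3 5 7) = [8, 2, 10, 5, 4, 7, 6, 0, 1, 9, 3]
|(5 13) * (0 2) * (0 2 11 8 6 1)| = |(0 11 8 6 1)(5 13)| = 10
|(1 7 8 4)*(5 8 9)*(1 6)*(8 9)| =10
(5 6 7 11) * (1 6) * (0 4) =(0 4)(1 6 7 11 5) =[4, 6, 2, 3, 0, 1, 7, 11, 8, 9, 10, 5]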